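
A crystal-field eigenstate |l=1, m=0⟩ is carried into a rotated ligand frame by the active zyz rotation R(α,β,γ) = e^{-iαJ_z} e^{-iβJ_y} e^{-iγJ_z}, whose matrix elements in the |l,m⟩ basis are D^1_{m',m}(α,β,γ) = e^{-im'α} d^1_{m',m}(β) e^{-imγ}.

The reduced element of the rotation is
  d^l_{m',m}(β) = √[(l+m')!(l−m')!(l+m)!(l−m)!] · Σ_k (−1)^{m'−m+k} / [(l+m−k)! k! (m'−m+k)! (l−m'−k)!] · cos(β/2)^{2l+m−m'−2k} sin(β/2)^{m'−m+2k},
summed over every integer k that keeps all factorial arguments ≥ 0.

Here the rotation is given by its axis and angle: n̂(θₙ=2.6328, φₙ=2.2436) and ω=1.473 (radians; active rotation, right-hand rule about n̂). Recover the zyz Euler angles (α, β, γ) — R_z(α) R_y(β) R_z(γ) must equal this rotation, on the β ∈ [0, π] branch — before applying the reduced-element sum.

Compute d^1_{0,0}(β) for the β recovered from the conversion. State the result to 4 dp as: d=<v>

d=0.7859

Axis–angle → zyz. n̂ = (sinθₙcosφₙ, sinθₙsinφₙ, cosθₙ) = (-0.303566, +0.380968, -0.873333), ω = 1.4730.
R = I cosω + sinω [n̂]ₓ + (1−cosω) n̂n̂ᵀ gives
  R = [+0.180795, +0.764803, +0.618376; -0.973517, +0.228606, +0.001890; -0.139919, -0.602341, +0.785880]
β = atan2(√(R₁₃²+R₂₃²), R₃₃) = 0.666678; α = atan2(R₂₃, R₁₃) mod 2π = 0.003056; γ = atan2(R₃₂, −R₃₁) mod 2π = 4.940634
d^1_{0,0}(β=0.6667) via the finite sum:
With c≡cos(β/2)=0.944955 and s≡sin(β/2)=0.327200, N=[1·1·1·1]^{1/2}=1.000000
k∈{0,1} keeps every argument non-negative
  k=0: (−1)^0·1.0000/(1)·0.9450^2·0.3272^0 = +0.892940
  k=1: (−1)^1·1.0000/(1)·0.9450^0·0.3272^2 = -0.107060
d^1_{0,0}(0.6667) = +0.892940 -0.107060 = +0.785880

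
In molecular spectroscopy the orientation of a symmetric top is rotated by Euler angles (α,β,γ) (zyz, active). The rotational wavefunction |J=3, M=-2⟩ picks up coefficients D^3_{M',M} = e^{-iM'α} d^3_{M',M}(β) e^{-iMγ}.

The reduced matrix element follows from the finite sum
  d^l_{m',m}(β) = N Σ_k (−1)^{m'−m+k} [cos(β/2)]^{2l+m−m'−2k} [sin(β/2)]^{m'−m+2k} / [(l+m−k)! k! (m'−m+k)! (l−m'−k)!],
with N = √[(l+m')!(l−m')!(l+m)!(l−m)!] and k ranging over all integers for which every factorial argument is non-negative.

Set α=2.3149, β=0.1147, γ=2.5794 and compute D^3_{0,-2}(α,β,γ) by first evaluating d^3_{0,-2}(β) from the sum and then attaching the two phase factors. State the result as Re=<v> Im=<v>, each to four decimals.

Re=0.0077 Im=-0.0161

D^3_{0,-2}(2.3149,0.1147,2.5794) = e^{-i·0·2.3149}·d^3_{0,-2}(0.1147)·e^{-i·-2·2.5794}. Compute d first:
c=cos(0.114700/2)=0.998356, s=sin(0.114700/2)=0.057319; N=√[6·6·1·120]=65.726707
k∈{0,1} keeps every argument non-negative
  k=0: (−1)^2·65.7267/(12)·0.9984^4·0.0573^2 = +0.017877
  k=1: (−1)^3·65.7267/(12)·0.9984^2·0.0573^4 = -0.000059
d^3_{0,-2}(0.1147) = +0.017877 -0.000059 = +0.017818
D = (+1.000000+0.000000i)·(+0.017818)·(+0.431731-0.902002i) = +0.007693-0.016072i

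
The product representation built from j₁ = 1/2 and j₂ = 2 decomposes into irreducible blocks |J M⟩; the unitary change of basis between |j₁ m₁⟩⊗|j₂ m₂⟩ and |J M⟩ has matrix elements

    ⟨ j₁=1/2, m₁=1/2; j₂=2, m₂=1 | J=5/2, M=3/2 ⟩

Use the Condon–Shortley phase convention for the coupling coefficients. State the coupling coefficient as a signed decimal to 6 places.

+√(4/5) = +0.894427

triangle: 0!·1!·4!/6! = 24/720
(j±m)!: 1!·0!·3!·1!·4!·1! = 144
prefactor² = (2J+1)·Δ·N² = 144/5
  k=0: +1/(0!·0!·0!·3!·1!·1!) = 1/6
Σ = 1/6  ⇒  CG² = 144/5·(1/6)² = 4/5
CG = +√(4/5) = +0.894427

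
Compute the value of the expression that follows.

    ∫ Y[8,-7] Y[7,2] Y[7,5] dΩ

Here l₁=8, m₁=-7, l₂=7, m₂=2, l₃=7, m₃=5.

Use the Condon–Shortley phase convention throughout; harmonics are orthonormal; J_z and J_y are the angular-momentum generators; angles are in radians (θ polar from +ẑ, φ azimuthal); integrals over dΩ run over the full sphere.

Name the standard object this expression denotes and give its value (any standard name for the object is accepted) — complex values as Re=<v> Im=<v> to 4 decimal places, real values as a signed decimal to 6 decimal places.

This is a Gaunt coefficient — the integral of a triple product of spherical harmonics over the sphere.
Rules hold: Σm=0, L=22 even, 1≤7≤15.
N = 17·15·15 = 3825
Δ = 8!·8!·6!/23! = 1/22086194130
Racah Σ t=1..7: t=1:−1/18289152000 t=2:+1/248832000 t=3:−1/24883200 t=4:+1/11943936 t=5:−1/24883200 t=6:+1/248832000 t=7:−1/18289152000 = 11/975421440
⇒ 3j(8 7 7; 0 0 0)² = 1750/289731, sgn -1
Racah Σ t=7..8: t=7:−1/9754214400 t=8:+1/24385536000 = -1/16257024000
⇒ 3j(8 7 7; -7 2 5)² = 486/52003, sgn -1
4πI² = N·(3j₀)²·(3jₘ)² = 9112500/42204149
I = +1·√(0.215915/4π) = 0.13107995

Gaunt coefficient, +0.131080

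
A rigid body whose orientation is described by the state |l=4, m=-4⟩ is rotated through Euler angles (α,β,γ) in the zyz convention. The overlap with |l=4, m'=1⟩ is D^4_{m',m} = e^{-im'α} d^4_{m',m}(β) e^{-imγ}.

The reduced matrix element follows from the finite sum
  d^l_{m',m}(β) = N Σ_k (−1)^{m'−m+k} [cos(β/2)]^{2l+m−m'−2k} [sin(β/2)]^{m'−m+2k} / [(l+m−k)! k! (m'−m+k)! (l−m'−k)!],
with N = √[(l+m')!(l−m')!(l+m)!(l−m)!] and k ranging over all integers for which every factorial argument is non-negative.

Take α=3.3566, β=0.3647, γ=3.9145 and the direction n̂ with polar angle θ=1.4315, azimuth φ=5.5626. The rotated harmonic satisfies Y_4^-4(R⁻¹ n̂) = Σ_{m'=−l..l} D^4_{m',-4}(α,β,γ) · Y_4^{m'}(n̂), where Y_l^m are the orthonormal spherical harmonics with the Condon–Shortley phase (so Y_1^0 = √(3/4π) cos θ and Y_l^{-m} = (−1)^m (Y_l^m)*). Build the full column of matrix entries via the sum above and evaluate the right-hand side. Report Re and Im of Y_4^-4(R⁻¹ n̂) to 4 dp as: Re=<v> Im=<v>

Re=0.3801 Im=0.2155

Need the full column D^4_{m',-4} for m'=−4..4 at α=3.3566, β=0.3647, γ=3.9145.
cos(β/2)=0.983420, sin(β/2)=0.181341
d^4_{-4,-4}: single k=0 term ⇒ +0.874809;  D = -0.603137-0.633653i
d^4_{-3,-4}: single k=0 term ⇒ -0.456263;  D = -0.377839-0.255762i
d^4_{-2,-4}: single k=0 term ⇒ +0.157401;  D = -0.146169-0.058391i
d^4_{-1,-4}: single k=0 term ⇒ -0.041047;  D = -0.040489-0.006744i
d^4_{0,-4}: single k=0 term ⇒ +0.008462;  D = -0.008452+0.000423i
d^4_{1,-4}: single k=0 term ⇒ -0.001396;  D = -0.001347+0.000366i
d^4_{2,-4}: single k=0 term ⇒ +0.000182;  D = -0.000161+0.000084i
d^4_{3,-4}: single k=0 term ⇒ -0.000018;  D = -0.000014+0.000011i
d^4_{4,-4}: single k=0 term ⇒ +0.000001;  D = -0.000001+0.000001i
Y_4^{m'}(θ=1.4315,φ=5.5626) and Σ D·Y over m':
  (-0.6031-0.6337i)·(-0.4114+0.1091i)  (-0.3778-0.2558i)·(-0.0940+0.1402i)  (-0.1462-0.0584i)·(-0.0367-0.2814i)  (-0.0405-0.0067i)·(-0.1400-0.1230i)  (-0.0085+0.0004i)·(+0.2576+0.0000i)  (-0.0013+0.0004i)·(+0.1400-0.1230i)  (-0.0002+0.0001i)·(-0.0367+0.2814i)  (-0.0000+0.0000i)·(+0.0940+0.1402i)  (-0.0000+0.0000i)·(-0.4114-0.1091i)
Y_4^-4(R⁻¹ n̂) = +0.380089+0.215450i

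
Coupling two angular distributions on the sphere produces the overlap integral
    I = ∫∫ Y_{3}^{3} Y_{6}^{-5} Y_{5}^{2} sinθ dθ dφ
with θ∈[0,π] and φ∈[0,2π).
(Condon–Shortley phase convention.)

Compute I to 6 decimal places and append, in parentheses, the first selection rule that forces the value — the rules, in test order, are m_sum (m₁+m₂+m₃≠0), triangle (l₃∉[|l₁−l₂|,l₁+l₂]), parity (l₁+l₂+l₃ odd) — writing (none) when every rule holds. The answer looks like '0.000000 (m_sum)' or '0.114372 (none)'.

0.169016 (none)

Rules hold: Σm=0, L=14 even, 3≤5≤9.
N = 7·13·11 = 1001
Δ = 4!·2!·8!/15! = 1/675675
Racah Σ t=1..3: t=1:−1/8640 t=2:+1/2304 t=3:−1/8640 = 7/34560
⇒ 3j(3 6 5; 0 0 0)² = 7/429, sgn -1
Racah Σ t=0..0: t=0:+1/241920 = 1/241920
⇒ 3j(3 6 5; 3 -5 2)² = 2/91, sgn -1
4πI² = N·(3j₀)²·(3jₘ)² = 14/39
I = +1·√(0.358974/4π) = 0.16901560
No selection rule forces the value: the integral is nonzero (none).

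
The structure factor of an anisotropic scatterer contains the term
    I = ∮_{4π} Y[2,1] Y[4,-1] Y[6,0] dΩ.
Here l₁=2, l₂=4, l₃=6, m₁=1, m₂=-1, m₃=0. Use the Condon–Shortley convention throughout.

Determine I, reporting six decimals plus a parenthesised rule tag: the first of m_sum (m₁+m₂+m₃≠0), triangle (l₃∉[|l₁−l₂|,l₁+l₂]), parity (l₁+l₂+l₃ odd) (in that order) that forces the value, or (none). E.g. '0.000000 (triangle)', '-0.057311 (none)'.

0.174223 (none)

Checks pass: Σm=0; 12 even; l₃=6∈[2,6].
(2·2+1)(2·4+1)(2·6+1) = 585
Δ: 0! 4! 8! / 13! → 1/6435
sum: t=0:+1/2304 = 1/2304
3j²(2 4 6; 0 0 0) = Δ·Π!·Σ² = 5/143  (sign +1)
sum: t=0:+1/4320 = 1/4320
3j²(2 4 6; 1 -1 0) = Δ·Π!·Σ² = 8/429  (sign +1)
combine: 4πI² = 585·5/143·8/429 = 600/1573
take √, sign +1: I = 0.17422334
No selection rule forces the value: the integral is nonzero (none).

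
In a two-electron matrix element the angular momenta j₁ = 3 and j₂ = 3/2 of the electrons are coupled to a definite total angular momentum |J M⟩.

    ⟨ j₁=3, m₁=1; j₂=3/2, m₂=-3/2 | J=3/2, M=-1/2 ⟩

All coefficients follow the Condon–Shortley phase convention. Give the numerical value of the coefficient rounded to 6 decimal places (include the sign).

+0.338062  (= +√(4/35))

triangle: 3!·3!·0!/7! = 36/5040
(j±m)!: 4!·2!·0!·3!·1!·2! = 576
prefactor² = (2J+1)·Δ·N² = 576/35
  k=0: +1/(0!·3!·2!·0!·1!·0!) = 1/12
Σ = 1/12  ⇒  CG² = 576/35·(1/12)² = 4/35
CG = +√(4/35) = +0.338062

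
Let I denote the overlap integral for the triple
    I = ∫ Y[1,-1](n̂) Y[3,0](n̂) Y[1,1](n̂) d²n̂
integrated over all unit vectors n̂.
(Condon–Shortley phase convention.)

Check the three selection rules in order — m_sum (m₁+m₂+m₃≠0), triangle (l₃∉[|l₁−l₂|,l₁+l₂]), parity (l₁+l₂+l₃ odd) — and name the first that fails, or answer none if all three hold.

m₁+m₂+m₃ = -1 + 0 + 1 = 0  ✓
triangle: need |l₁−l₂| ≤ l₃ ≤ l₁+l₂ = [2,4]; l₃=1 is outside  ✗
parity: l₁+l₂+l₃ = 5 is odd

triangle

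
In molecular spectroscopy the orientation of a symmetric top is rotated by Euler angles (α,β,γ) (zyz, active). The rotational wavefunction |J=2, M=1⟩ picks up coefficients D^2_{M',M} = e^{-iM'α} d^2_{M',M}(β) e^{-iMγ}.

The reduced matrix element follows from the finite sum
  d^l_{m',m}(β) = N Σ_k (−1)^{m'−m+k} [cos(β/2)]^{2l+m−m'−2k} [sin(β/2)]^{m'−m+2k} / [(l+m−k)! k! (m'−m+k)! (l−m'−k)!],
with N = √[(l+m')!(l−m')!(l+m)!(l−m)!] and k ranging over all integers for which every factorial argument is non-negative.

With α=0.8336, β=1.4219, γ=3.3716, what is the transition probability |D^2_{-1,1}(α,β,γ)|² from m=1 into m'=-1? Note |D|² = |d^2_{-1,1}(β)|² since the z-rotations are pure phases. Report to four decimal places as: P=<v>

P=0.3049

D^2_{-1,1}(0.8336,1.4219,3.3716) = e^{-i·-1·0.8336}·d^2_{-1,1}(1.4219)·e^{-i·1·3.3716}. Compute d first:
Half-angle: c=0.757742, s=0.652554. N=√(1·6·6·1)=6.000000
k: max(0,(1)−(-1))=2 … min(2+(1),2−(-1))=3
  k=2: (−1)^0·6.0000/(2)·0.7577^2·0.6526^2 = +0.733495
  k=3: (−1)^1·6.0000/(6)·0.7577^0·0.6526^4 = -0.181328
d^2_{-1,1}(1.4219) = +0.733495 -0.181328 = +0.552167
|D^2_{-1,1}|² = |d^2_{-1,1}(β)|² = (+0.552167)² = 0.304888 (the z-rotation phases have unit modulus)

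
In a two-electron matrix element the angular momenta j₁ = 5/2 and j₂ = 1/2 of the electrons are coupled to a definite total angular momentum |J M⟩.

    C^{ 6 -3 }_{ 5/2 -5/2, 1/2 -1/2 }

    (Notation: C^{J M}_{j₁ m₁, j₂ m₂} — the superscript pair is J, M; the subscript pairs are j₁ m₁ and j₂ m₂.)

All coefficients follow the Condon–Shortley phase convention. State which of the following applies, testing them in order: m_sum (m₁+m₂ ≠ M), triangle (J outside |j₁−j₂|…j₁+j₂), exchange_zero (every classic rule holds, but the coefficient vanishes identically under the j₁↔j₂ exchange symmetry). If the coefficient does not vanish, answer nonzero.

m-sum: m₁+m₂ = -5/2+(-1/2) = -3, M = -3  ✓
triangle: need |j₁−j₂| ≤ J ≤ j₁+j₂, i.e. J ∈ [2, 3]; J = 6 is outside ✗ ⇒ coefficient is 0

triangle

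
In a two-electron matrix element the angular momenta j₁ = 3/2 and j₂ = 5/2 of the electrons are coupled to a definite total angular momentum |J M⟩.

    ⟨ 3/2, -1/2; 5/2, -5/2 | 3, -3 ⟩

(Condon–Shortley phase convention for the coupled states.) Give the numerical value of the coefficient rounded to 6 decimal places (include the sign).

j₁+j₂−J=1  J+j₁−j₂=2  J−j₁+j₂=4  j₁+j₂+J+1=8
(j₁±m₁, j₂±m₂, J±M) = (1,2,0,5,0,6)
P² = 1440
sum k=0..0:
  [0] +1/48 = 1/48
S = 1/48
C² = P²·S² = 5/8 ; C = +0.790569

+√(5/8) = +0.790569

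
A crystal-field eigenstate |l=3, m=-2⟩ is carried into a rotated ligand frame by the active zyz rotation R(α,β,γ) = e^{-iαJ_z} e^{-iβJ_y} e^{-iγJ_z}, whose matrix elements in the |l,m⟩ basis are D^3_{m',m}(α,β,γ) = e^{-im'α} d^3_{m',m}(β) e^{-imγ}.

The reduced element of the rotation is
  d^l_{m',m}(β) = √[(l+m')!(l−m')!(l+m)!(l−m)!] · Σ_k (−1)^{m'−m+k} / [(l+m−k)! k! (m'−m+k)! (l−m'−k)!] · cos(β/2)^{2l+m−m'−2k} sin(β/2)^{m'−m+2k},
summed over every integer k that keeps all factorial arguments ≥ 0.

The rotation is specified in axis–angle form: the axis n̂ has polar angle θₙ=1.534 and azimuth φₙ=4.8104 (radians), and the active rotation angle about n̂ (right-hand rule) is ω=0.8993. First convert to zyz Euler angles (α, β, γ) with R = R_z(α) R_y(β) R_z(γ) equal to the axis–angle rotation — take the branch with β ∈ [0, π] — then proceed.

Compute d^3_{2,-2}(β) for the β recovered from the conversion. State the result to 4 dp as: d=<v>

Axis–angle → zyz. n̂ = (sinθₙcosφₙ, sinθₙsinφₙ, cosθₙ) = (+0.097788, -0.994527, +0.036788), ω = 0.8993.
R = I cosω + sinω [n̂]ₓ + (1−cosω) n̂n̂ᵀ gives
  R = [+0.625771, -0.065547, -0.777248; -0.007945, +0.995876, -0.090381; +0.779966, +0.062733, +0.622670]
β = atan2(√(R₁₃²+R₂₃²), R₃₃) = 0.898647; α = atan2(R₂₃, R₁₃) mod 2π = 3.257357; γ = atan2(R₃₂, −R₃₁) mod 2π = 3.061335
d^3_{2,-2}(β=0.8986) via the finite sum:
Half-angle: c=0.900741, s=0.434356. N=√(120·1·1·120)=120.000000
k: max(0,(-2)−(2))=0 … min(3+(-2),3−(2))=1
  k=0: (−1)^4·120.0000/(24)·0.9007^2·0.4344^4 = +0.144396
  k=1: (−1)^5·120.0000/(120)·0.9007^0·0.4344^6 = -0.006715
d^3_{2,-2}(0.8986) = +0.144396 -0.006715 = +0.137680

d=0.1377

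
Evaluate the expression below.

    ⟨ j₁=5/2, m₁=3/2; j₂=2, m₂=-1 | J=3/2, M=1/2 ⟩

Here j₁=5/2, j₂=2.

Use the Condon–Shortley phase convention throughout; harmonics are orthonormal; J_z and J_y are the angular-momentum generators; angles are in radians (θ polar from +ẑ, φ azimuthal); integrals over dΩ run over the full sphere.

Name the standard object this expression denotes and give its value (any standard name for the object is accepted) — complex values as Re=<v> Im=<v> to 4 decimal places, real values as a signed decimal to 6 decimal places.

Clebsch–Gordan coefficient, −√(2/105) ≈ -0.138013

This is a Clebsch–Gordan (vector-coupling) coefficient.
triangle: 3!*2!*1!/7! = 12/5040
(j±m)!: 4!*1!*1!*3!*2!*1! = 288
prefactor² = (2J+1)*Δ*N² = 96/35
  k=0: +1/(0!*3!*1!*1!*1!*0!) = 1/6
  k=1: −1/(1!*2!*0!*0!*2!*1!) = -1/4
Σ = -1/12  ⇒  CG² = 96/35*(-1/12)² = 2/105
CG = −√(2/105) = -0.138013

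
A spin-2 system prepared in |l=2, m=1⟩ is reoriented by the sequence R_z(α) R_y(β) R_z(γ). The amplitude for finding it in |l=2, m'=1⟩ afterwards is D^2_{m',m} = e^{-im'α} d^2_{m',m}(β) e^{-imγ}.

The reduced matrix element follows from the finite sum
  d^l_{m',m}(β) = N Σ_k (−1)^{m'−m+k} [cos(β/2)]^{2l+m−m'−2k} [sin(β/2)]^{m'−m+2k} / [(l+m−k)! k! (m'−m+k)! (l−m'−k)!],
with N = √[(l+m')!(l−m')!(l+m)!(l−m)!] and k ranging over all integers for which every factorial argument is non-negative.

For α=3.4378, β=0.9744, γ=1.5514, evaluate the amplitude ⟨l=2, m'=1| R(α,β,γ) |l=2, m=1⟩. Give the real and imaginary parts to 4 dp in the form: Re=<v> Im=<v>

Split into d^2_{1,1}(β=0.9744) × two z-phases.
Half-angle: c=0.883647, s=0.468154. N=√(6·1·6·1)=6.000000
k: max(0,(1)−(1))=0 … min(2+(1),2−(1))=1
  k=0: (−1)^0·6.0000/(6)·0.8836^4·0.4682^0 = +0.609699
  k=1: (−1)^1·6.0000/(2)·0.8836^2·0.4682^2 = -0.513400
d^2_{1,1}(0.9744) = +0.609699 -0.513400 = +0.096299
D = (-0.956450+0.291895i)·(+0.096299)·(+0.019395-0.999812i) = +0.026318+0.092633i

Re=0.0263 Im=0.0926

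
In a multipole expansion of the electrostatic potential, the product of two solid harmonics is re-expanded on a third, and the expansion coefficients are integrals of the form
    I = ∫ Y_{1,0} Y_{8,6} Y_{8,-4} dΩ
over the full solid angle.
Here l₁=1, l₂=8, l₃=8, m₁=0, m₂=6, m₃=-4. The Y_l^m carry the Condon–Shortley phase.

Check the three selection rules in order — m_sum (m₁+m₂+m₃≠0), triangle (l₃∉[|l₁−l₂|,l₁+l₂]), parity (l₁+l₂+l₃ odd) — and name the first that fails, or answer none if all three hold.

m₁+m₂+m₃ = 0 + 6 − 4 = 2  ✗
triangle: |1−8|=7 ≤ l₃=8 ≤ 1+8=9
parity: l₁+l₂+l₃ = 17 is odd

m_sum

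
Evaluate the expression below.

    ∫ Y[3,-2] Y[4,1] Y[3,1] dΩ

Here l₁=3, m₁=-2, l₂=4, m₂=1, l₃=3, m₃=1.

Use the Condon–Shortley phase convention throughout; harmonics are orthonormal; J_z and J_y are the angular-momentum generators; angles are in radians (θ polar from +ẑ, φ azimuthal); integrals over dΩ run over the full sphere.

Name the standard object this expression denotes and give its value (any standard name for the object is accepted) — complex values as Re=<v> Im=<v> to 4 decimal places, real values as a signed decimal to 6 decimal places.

This is a Gaunt coefficient — the integral of a triple product of spherical harmonics over the sphere.
Checks pass: Σm=0; 10 even; l₃=3∈[1,7].
(2·3+1)(2·4+1)(2·3+1) = 441
Δ: 4! 2! 4! / 11! → 1/34650
sum: t=1:−1/72 t=2:+1/16 t=3:−1/72 = 5/144
3j²(3 4 3; 0 0 0) = Δ·Π!·Σ² = 2/77  (sign -1)
sum: t=3:−1/48 t=4:+1/144 = -1/72
3j²(3 4 3; -2 1 1) = Δ·Π!·Σ² = 16/693  (sign -1)
combine: 4πI² = 441·2/77·16/693 = 32/121
take √, sign +1: I = 0.14506992

Gaunt coefficient, +0.145070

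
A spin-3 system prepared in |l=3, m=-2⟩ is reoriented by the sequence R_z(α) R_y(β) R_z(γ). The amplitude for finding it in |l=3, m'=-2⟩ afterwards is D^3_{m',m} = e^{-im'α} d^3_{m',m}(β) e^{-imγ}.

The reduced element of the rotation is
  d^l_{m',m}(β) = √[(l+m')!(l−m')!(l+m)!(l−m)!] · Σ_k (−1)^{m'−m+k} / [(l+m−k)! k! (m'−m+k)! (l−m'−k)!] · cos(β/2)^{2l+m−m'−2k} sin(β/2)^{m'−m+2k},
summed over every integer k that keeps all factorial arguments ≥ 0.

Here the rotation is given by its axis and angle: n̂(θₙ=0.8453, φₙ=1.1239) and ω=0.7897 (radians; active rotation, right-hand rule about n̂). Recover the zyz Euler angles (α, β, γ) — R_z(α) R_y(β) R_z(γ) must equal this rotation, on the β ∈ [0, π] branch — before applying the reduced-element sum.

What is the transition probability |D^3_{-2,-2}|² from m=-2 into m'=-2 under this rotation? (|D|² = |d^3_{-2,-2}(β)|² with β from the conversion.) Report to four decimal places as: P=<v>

Axis–angle → zyz. n̂ = (sinθₙcosφₙ, sinθₙsinφₙ, cosθₙ) = (+0.323336, +0.674694, +0.663507), ω = 0.7897.
R = I cosω + sinω [n̂]ₓ + (1−cosω) n̂n̂ᵀ gives
  R = [+0.734998, -0.406624, +0.542619; +0.535745, +0.838775, -0.097132; -0.415639, +0.362097, +0.834344]
β = atan2(√(R₁₃²+R₂₃²), R₃₃) = 0.583854; α = atan2(R₂₃, R₁₃) mod 2π = 6.106056; γ = atan2(R₃₂, −R₃₁) mod 2π = 0.716663
First d^3_{-2,-2}(β=0.5839), then the phase factors e^{-i(-2)α} and e^{-i(-2)γ}:
c=cos(0.583854/2)=0.957691, s=sin(0.583854/2)=0.287798; N=√[1·120·1·120]=120.000000
k: max(0,(-2)−(-2))=0 … min(3+(-2),3−(-2))=1
  k=0: (−1)^0·120.0000/(120)·0.9577^6·0.2878^0 = +0.771529
  k=1: (−1)^1·120.0000/(24)·0.9577^4·0.2878^2 = -0.348376
d^3_{-2,-2}(0.5839) = +0.771529 -0.348376 = +0.423153
|D^3_{-2,-2}|² = |d^3_{-2,-2}(β)|² = (+0.423153)² = 0.179059 (the z-rotation phases have unit modulus)

P=0.1791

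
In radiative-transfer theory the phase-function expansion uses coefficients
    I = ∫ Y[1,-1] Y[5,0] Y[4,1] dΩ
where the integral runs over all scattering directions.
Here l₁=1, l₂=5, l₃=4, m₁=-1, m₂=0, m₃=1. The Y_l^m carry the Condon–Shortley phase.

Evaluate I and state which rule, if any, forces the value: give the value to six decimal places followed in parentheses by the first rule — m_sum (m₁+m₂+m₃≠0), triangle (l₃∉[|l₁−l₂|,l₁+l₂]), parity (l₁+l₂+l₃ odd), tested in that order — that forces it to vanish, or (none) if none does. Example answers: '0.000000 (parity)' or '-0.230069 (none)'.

Rules hold: Σm=0, L=10 even, 4≤4≤6.
N = 3·11·9 = 297
Δ = 2!·0!·8!/11! = 1/495
Racah Σ t=1..1: t=1:−1/576 = -1/576
⇒ 3j(1 5 4; 0 0 0)² = 5/99, sgn -1
Racah Σ t=2..2: t=2:+1/1440 = 1/1440
⇒ 3j(1 5 4; -1 0 1)² = 2/99, sgn -1
4πI² = N·(3j₀)²·(3jₘ)² = 10/33
I = +1·√(0.30303/4π) = 0.15528807
No selection rule forces the value: the integral is nonzero (none).

0.155288 (none)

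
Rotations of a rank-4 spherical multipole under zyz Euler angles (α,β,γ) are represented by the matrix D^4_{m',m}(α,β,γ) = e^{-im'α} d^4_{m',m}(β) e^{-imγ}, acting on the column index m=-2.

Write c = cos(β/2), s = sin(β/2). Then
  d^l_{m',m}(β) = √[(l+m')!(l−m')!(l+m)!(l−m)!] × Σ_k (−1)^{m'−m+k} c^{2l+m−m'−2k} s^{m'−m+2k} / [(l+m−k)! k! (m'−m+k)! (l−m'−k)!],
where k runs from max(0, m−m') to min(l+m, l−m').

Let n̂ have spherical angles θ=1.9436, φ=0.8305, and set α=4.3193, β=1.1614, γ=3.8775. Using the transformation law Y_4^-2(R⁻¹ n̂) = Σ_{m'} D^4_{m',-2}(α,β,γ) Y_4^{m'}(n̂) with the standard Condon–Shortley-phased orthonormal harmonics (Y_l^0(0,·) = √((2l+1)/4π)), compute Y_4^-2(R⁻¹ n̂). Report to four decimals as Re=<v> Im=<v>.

Re=-0.0337 Im=-0.1751

Need the full column D^4_{m',-2} for m'=−4..4 at α=4.3193, β=1.1614, γ=3.8775.
cos(β/2)=0.836079, sin(β/2)=0.548609
d^4_{-4,-2}: single k=2 term ⇒ +0.543987;  D = +0.541240-0.054601i
d^4_{-3,-2}: k∈[1..2] ⇒ +0.586216 -0.757201 = -0.170984;  D = +0.049311-0.163720i
d^4_{-2,-2}: k∈[0..2] ⇒ +0.238769 -1.233647 +0.663946 = -0.330932;  D = +0.256147+0.209535i
d^4_{-1,-2}: k∈[0..2] ⇒ -0.664707 +1.430975 -0.410745 = +0.355523;  D = +0.313342-0.167967i
d^4_{0,-2}: k∈[0..2] ⇒ +0.975284 -1.119777 +0.180799 = +0.036305;  D = +0.003588+0.036127i
d^4_{1,-2}: k∈[0..2] ⇒ -0.953983 +0.616118 -0.053055 = -0.390920;  D = +0.374134+0.113322i
d^4_{2,-2}: k∈[0..2] ⇒ +0.663946 -0.228694 +0.008206 = +0.443458;  D = +0.281317-0.342805i
d^4_{3,-2}: k∈[0..1] ⇒ -0.326019 +0.046790 = -0.279229;  D = -0.131538-0.246306i
d^4_{4,-2}: single k=0 term ⇒ +0.100845;  D = -0.100366+0.009809i
Y_4^{m'}(θ=1.9436,φ=0.8305) and Σ D·Y over m':
  (+0.5412-0.0546i)·(-0.3275+0.0597i)  (+0.0493-0.1637i)·(+0.2931+0.2229i)  (+0.2561+0.2095i)·(+0.0019+0.0206i)  (+0.3133-0.1680i)·(+0.2242-0.2454i)  (+0.0036+0.0361i)·(-0.0385+0.0000i)  (+0.3741+0.1133i)·(-0.2242-0.2454i)  (+0.2813-0.3428i)·(+0.0019-0.0206i)  (-0.1315-0.2463i)·(-0.2931+0.2229i)  (-0.1004+0.0098i)·(-0.3275-0.0597i)
Y_4^-2(R⁻¹ n̂) = -0.033703-0.175058i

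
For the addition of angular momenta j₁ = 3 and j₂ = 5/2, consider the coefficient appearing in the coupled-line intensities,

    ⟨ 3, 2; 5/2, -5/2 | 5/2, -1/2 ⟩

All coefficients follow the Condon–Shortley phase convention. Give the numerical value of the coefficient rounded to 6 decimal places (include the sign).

+√(5/14) ≈ +0.597614

j₁+j₂−J=3  J+j₁−j₂=3  J−j₁+j₂=2  j₁+j₂+J+1=9
(j₁±m₁, j₂±m₂, J±M) = (5,1,0,5,2,3)
P² = 1440/7
sum k=0..0:
  [0] +1/24 = 1/24
S = 1/24
C² = P²·S² = 5/14 ; C = +0.597614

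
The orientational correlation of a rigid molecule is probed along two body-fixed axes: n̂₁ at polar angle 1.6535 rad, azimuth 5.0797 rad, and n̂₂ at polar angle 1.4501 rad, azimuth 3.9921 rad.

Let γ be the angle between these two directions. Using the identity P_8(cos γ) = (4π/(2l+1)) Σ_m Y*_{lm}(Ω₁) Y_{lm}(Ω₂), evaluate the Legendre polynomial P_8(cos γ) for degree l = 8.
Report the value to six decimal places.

Addition theorem: P_8(cos γ) = (4π/17) Σ_m Y*_{lm}(Ω₁) Y_{lm}(Ω₂), m = −8…8:
  m=-8: Y*=(-0.491194, 0.101159)  Y=(0.421709, -0.241944)  product (-0.182666, 0.161501)
  m=-7: Y*=(0.089790, 0.139957)  Y=(-0.223170, -0.076350)  product (-0.009353, -0.038090)
  m=-6: Y*=(-0.195835, 0.266868)  Y=(-0.107360, -0.260695)  product (0.090596, 0.022402)
  m=-5: Y*=(0.184625, 0.050254)  Y=(-0.116574, 0.235376)  product (-0.033351, 0.037598)
  m=-4: Y*=(0.027929, 0.274074)  Y=(-0.202148, 0.053870)  product (-0.020410, -0.053899)
  m=-3: Y*=(0.179946, -0.091149)  Y=(0.224951, 0.150640)  product (0.054210, 0.006603)
  m=-2: Y*=(0.185761, 0.167793)  Y=(0.022752, 0.173733)  product (-0.024925, 0.036090)
  m=-1: Y*=(0.073900, -0.192060)  Y=(0.180099, -0.205222)  product (-0.026106, -0.049756)
  m=+0: Y*=(0.242801, -0.000000)  Y=(0.164960, 0.000000)  product (0.040053, 0.000000)
  m=+1: Y*=(-0.073900, -0.192060)  Y=(-0.180099, -0.205222)  product (-0.026106, 0.049756)
  m=+2: Y*=(0.185761, -0.167793)  Y=(0.022752, -0.173733)  product (-0.024925, -0.036090)
  m=+3: Y*=(-0.179946, -0.091149)  Y=(-0.224951, 0.150640)  product (0.054210, -0.006603)
  m=+4: Y*=(0.027929, -0.274074)  Y=(-0.202148, -0.053870)  product (-0.020410, 0.053899)
  m=+5: Y*=(-0.184625, 0.050254)  Y=(0.116574, 0.235376)  product (-0.033351, -0.037598)
  m=+6: Y*=(-0.195835, -0.266868)  Y=(-0.107360, 0.260695)  product (0.090596, -0.022402)
  m=+7: Y*=(-0.089790, 0.139957)  Y=(0.223170, -0.076350)  product (-0.009353, 0.038090)
  m=+8: Y*=(-0.491194, -0.101159)  Y=(0.421709, 0.241944)  product (-0.182666, -0.161501)
Total Σ_m = (-0.263957, 0.000000). Multiply by 0.739198: (-0.195117, 0.000000). P_8(cos γ) = -0.195117

-0.195117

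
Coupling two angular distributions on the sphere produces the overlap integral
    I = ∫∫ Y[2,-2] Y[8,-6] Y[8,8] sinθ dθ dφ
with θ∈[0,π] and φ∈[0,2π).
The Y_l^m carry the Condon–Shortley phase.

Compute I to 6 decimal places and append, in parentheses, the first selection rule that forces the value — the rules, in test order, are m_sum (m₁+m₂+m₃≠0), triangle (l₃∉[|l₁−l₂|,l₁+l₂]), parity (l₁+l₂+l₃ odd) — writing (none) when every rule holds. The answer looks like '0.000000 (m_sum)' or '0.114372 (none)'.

-0.059388 (none)

m-sum 0 ✓  L=18 even ✓  6≤8≤10 ✓
Π(2lᵢ+1) = 5×17×17 = 1445
triangle coeff Δ(2,8,8) = 1/348840
Σ_t [0,2]: t=0:+1/116121600 t=1:−1/25401600 t=2:+1/116121600 = -1/45158400
(3j)²=24/1615 [(2 8 8; 0 0 0)], sign=-1
Σ_t [2,2]: t=2:+1/348713164800 = 1/348713164800
(3j)²=2/969 [(2 8 8; -2 -6 8)], sign=+1
⇒ 4πI² = 16/361
I = (-1)√(16/361/(4π)) = -0.05938838
No selection rule forces the value: the integral is nonzero (none).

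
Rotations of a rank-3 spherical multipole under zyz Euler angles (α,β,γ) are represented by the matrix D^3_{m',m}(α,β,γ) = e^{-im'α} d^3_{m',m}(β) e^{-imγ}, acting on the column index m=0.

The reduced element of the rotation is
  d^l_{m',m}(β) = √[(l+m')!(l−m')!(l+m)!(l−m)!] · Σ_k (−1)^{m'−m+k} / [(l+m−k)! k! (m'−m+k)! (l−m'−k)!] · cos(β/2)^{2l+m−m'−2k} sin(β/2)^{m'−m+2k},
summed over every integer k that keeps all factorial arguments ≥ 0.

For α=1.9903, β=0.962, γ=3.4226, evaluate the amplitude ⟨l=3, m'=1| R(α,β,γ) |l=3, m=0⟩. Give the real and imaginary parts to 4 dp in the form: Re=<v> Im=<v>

First d^3_{1,0}(β=0.9620), then the phase factors e^{-i(1)α} and e^{-i(0)γ}:
c=cos(0.962000/2)=0.886533, s=sin(0.962000/2)=0.462666; N=√[24·2·6·6]=41.569219
Admissible k: 0..2 (factorial args all ≥0)
  k=0: (−1)^1·41.5692/(12)·0.8865^5·0.4627^1 = -0.877671
  k=1: (−1)^2·41.5692/(4)·0.8865^3·0.4627^3 = +0.717131
  k=2: (−1)^3·41.5692/(12)·0.8865^1·0.4627^5 = -0.065106
d^3_{1,0}(0.9620) = -0.877671 +0.717131 -0.065106 = -0.225646
D = (-0.407307-0.913291i)·(-0.225646)·(+1.000000+0.000000i) = +0.091907+0.206081i

Re=0.0919 Im=0.2061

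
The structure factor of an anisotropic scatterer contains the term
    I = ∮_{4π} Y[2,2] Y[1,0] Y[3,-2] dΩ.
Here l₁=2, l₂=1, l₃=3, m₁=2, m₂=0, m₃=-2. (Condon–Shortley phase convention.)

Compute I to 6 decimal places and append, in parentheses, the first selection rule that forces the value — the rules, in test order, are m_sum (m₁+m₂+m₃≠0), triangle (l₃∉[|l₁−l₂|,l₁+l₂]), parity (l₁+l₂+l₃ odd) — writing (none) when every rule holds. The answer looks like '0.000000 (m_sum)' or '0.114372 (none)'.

0.184674 (none)

m-sum 0 ✓  L=6 even ✓  1≤3≤3 ✓
Π(2lᵢ+1) = 5×3×7 = 105
triangle coeff Δ(2,1,3) = 1/105
Σ_t [0,0]: t=0:+1/4 = 1/4
(3j)²=3/35 [(2 1 3; 0 0 0)], sign=-1
Σ_t [0,0]: t=0:+1/24 = 1/24
(3j)²=1/21 [(2 1 3; 2 0 -2)], sign=-1
⇒ 4πI² = 3/7
I = (+1)√(3/7/(4π)) = 0.18467439
No selection rule forces the value: the integral is nonzero (none).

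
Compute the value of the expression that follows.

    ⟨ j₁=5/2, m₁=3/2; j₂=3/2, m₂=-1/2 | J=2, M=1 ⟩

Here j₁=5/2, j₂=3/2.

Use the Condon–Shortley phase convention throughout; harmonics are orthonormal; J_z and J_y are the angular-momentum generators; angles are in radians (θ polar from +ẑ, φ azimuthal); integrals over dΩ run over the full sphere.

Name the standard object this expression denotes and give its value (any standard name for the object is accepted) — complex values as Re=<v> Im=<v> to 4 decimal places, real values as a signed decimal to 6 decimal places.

Clebsch–Gordan coefficient, +√(1/42) ≈ +0.154303

This is a Clebsch–Gordan (vector-coupling) coefficient.
triangle: 2!·3!·1!/7! = 12/5040
(j±m)!: 4!·1!·1!·2!·3!·1! = 288
prefactor² = (2J+1)·Δ·N² = 24/7
  k=0: +1/(0!·2!·1!·1!·2!·0!) = 1/4
  k=1: −1/(1!·1!·0!·0!·3!·1!) = -1/6
Σ = 1/12  ⇒  CG² = 24/7·(1/12)² = 1/42
CG = +√(1/42) = +0.154303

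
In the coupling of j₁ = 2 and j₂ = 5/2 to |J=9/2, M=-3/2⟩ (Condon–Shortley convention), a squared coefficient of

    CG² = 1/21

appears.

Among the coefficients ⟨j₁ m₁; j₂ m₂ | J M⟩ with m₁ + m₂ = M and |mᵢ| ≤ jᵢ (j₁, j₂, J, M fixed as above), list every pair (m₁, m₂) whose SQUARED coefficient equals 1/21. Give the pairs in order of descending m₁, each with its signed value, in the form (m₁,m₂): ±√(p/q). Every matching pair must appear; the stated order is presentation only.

Admissible pairs with m₁+m₂ = M = -3/2: (-2,1/2), (-1,-1/2), (0,-3/2), (1,-5/2)
  (m₁,m₂)=(1,-5/2): CG² = 1/21, CG = +√(1/21)   ← matches the target
  (m₁,m₂)=(0,-3/2): CG² = 5/14, CG = +√(5/14)
  (m₁,m₂)=(-1,-1/2): CG² = 10/21, CG = +√(10/21)
  (m₁,m₂)=(-2,1/2): CG² = 5/42, CG = +√(5/42)
Pairs with CG² = 1/21: (1,-5/2): +√(1/21)

(1,-5/2): +√(1/21)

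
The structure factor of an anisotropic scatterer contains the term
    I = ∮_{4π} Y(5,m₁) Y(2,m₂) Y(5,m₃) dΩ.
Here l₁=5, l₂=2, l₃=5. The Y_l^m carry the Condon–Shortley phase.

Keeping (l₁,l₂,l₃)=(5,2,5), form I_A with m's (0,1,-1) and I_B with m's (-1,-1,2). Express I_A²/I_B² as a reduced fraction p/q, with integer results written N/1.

Shared (l₁,l₂,l₃)=(5,2,5): N and (l;000)² cancel in I_A²/I_B².
A: Δ = 2!·8!·2!/13! = 1/38610; Racah Σ t=1..2: t=1:−1/1152 t=2:+1/1440 = -1/5760; ⇒ 3j(5 2 5; 0 1 -1)² = 1/858, sgn -1
B: Δ = 2!·8!·2!/13! = 1/38610; Racah Σ t=0..1: t=0:+1/2880 t=1:−1/1440 = -1/2880; ⇒ 3j(5 2 5; -1 -1 2)² = 7/715, sgn +1
I_A²/I_B² = (1/858)/(7/715) = 5/42

5/42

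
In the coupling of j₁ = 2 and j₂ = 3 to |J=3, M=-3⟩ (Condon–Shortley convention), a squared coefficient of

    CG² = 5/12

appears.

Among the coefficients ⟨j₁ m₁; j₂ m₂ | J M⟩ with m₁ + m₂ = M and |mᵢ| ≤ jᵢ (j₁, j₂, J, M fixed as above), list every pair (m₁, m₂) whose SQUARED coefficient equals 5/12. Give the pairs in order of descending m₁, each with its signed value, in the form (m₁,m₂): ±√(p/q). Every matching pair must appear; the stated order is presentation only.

(0,-3): +√(5/12); (-1,-2): −√(5/12)

Admissible pairs with m₁+m₂ = M = -3: (-2,-1), (-1,-2), (0,-3)
  (m₁,m₂)=(0,-3): CG² = 5/12, CG = +√(5/12)   ← matches the target
  (m₁,m₂)=(-1,-2): CG² = 5/12, CG = −√(5/12)   ← matches the target
  (m₁,m₂)=(-2,-1): CG² = 1/6, CG = +√(1/6)
Pairs with CG² = 5/12: (0,-3): +√(5/12); (-1,-2): −√(5/12)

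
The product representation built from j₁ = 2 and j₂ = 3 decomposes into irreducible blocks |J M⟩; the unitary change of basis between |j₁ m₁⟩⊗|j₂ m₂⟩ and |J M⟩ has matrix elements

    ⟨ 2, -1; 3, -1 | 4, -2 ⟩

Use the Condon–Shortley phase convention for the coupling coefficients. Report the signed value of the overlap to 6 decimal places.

−√(1/28) = -0.188982

triangle: 1!·3!·5!/10! = 720/3628800
(j±m)!: 1!·3!·2!·4!·2!·6! = 414720
prefactor² = (2J+1)·Δ·N² = 5184/7
  k=0: +1/(0!·1!·3!·2!·0!·3!) = 1/72
  k=1: −1/(1!·0!·2!·1!·1!·4!) = -1/48
Σ = -1/144  ⇒  CG² = 5184/7·(-1/144)² = 1/28
CG = −√(1/28) = -0.188982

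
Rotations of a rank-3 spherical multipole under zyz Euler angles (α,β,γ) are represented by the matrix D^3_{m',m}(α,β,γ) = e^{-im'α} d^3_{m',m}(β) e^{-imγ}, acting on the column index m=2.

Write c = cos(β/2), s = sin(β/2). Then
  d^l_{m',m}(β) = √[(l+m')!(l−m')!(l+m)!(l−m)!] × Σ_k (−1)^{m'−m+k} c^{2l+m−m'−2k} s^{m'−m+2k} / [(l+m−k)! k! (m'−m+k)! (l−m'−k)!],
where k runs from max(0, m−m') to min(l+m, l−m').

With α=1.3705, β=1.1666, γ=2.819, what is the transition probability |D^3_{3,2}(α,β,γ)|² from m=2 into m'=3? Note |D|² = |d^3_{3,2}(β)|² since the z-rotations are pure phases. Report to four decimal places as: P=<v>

P=0.2986

First d^3_{3,2}(β=1.1666), then the phase factors e^{-i(3)α} and e^{-i(2)γ}:
With c≡cos(β/2)=0.834650 and s≡sin(β/2)=0.550781, N=[720·1·120·1]^{1/2}=293.938769
The bounds max(0,m−m')=0 and min(l+m,l−m')=0 give 1 term
  k=0: (−1)^1·293.9388/(120)·0.8346^5·0.5508^1 = -0.546482
d^3_{3,2}(1.1666) = -0.546482
|D^3_{3,2}|² = |d^3_{3,2}(β)|² = (-0.546482)² = 0.298642 (the z-rotation phases have unit modulus)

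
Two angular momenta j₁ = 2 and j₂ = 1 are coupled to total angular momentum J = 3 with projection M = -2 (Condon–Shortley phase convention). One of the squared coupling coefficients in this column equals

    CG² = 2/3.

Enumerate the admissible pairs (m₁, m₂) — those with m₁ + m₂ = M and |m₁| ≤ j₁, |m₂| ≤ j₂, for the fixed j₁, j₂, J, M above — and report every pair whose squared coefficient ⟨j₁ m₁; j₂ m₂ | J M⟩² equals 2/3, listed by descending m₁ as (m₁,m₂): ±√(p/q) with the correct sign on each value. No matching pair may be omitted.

(-1,-1): +√(2/3)

Admissible pairs with m₁+m₂ = M = -2: (-2,0), (-1,-1)
  (m₁,m₂)=(-1,-1): CG² = 2/3, CG = +√(2/3)   ← matches the target
  (m₁,m₂)=(-2,0): CG² = 1/3, CG = +√(1/3)
Pairs with CG² = 2/3: (-1,-1): +√(2/3)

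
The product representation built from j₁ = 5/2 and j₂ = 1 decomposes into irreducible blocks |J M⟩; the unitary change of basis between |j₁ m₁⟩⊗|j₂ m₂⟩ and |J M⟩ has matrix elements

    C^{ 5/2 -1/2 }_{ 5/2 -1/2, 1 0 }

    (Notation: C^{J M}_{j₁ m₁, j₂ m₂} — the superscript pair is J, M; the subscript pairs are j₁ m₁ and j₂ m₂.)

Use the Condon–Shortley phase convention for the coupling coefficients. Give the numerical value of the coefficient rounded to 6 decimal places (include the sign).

j₁+j₂−J=1  J+j₁−j₂=4  J−j₁+j₂=1  j₁+j₂+J+1=7
(j₁±m₁, j₂±m₂, J±M) = (2,3,1,1,2,3)
P² = 144/35
sum k=0..1:
  [0] +1/6 = 1/6
  [1] −1/4 = -1/4
S = -1/12
C² = P²·S² = 1/35 ; C = -0.169031

−√(1/35) = -0.169031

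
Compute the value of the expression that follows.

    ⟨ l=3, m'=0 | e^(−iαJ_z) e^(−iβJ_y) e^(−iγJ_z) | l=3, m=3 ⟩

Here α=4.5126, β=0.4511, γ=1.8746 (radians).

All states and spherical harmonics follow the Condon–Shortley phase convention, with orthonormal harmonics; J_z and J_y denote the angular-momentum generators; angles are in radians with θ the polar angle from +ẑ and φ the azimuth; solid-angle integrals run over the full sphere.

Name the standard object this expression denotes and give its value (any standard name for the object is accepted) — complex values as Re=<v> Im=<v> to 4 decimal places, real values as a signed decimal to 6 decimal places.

This is a Wigner D-matrix element — the rotation-matrix element ⟨l m'| R(α,β,γ) |l m⟩ in the angular-momentum basis.
First d^3_{0,3}(β=0.4511), then the phase factors e^{-i(0)α} and e^{-i(3)γ}:
Half-angle: c=0.974671, s=0.223642. N=√(6·6·720·1)=160.996894
k: max(0,(3)−(0))=3 … min(3+(3),3−(0))=3
  k=3: (−1)^0·160.9969/(36)·0.9747^3·0.2236^3 = +0.046318
d^3_{0,3}(0.4511) = +0.046318
Attach z-rotation phases: D = e^{-i(0)(4.5126)}·(+0.046318)·e^{-i(3)(1.8746)} = +0.036609+0.028376i

Wigner D-matrix element, Re=0.0366 Im=0.0284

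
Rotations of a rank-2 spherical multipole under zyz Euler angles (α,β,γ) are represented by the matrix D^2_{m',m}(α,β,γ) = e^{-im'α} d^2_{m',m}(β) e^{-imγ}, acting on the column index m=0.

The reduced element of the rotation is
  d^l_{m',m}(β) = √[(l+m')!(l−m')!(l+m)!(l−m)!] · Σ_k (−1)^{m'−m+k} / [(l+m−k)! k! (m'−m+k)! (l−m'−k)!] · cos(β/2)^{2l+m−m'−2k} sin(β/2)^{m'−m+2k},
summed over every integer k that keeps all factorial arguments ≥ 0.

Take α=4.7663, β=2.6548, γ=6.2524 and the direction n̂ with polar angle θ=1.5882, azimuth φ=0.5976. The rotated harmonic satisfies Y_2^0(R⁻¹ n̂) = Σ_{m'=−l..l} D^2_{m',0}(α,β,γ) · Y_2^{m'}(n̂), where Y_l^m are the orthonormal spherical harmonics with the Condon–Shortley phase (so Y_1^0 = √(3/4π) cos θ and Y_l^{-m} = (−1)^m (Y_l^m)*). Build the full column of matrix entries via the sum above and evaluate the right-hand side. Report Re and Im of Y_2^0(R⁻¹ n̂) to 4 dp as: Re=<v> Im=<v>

Re=-0.2668 Im=0.0000

Need the full column D^2_{m',0} for m'=−2..2 at α=4.7663, β=2.6548, γ=6.2524.
cos(β/2)=0.241000, sin(β/2)=0.970525
d^2_{-2,0}: single k=2 term ⇒ +0.134006;  D = -0.133228-0.014421i
d^2_{-1,0}: k∈[1..2] ⇒ +0.033276 -0.539651 = -0.506375;  D = -0.027286+0.505639i
d^2_{0,0}: k∈[0..2] ⇒ +0.003373 -0.218831 +0.887211 = +0.671754;  D = +0.671754+0.000000i
d^2_{1,0}: k∈[0..1] ⇒ -0.033276 +0.539651 = +0.506375;  D = +0.027286+0.505639i
d^2_{2,0}: single k=0 term ⇒ +0.134006;  D = -0.133228+0.014421i
Y_2^{m'}(θ=1.5882,φ=0.5976) and Σ D·Y over m':
  (-0.1332-0.0144i)·(+0.1417-0.3592i)  (-0.0273+0.5056i)·(-0.0111+0.0076i)  (+0.6718+0.0000i)·(-0.3151+0.0000i)  (+0.0273+0.5056i)·(+0.0111+0.0076i)  (-0.1332+0.0144i)·(+0.1417+0.3592i)
Y_2^0(R⁻¹ n̂) = -0.266821+0.000000i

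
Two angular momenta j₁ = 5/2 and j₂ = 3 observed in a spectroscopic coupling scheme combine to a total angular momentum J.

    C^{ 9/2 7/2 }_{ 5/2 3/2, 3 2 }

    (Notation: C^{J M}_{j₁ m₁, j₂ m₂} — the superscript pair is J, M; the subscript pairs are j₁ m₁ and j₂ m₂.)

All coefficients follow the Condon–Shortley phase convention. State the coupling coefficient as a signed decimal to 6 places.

-0.100504

j₁+j₂−J=1  J+j₁−j₂=4  J−j₁+j₂=5  j₁+j₂+J+1=11
(j₁±m₁, j₂±m₂, J±M) = (4,1,5,1,8,1)
P² = 921600/11
sum k=0..1:
  [0] +1/720 = 1/720
  [1] −1/576 = -1/576
S = -1/2880
C² = P²·S² = 1/99 ; C = -0.100504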